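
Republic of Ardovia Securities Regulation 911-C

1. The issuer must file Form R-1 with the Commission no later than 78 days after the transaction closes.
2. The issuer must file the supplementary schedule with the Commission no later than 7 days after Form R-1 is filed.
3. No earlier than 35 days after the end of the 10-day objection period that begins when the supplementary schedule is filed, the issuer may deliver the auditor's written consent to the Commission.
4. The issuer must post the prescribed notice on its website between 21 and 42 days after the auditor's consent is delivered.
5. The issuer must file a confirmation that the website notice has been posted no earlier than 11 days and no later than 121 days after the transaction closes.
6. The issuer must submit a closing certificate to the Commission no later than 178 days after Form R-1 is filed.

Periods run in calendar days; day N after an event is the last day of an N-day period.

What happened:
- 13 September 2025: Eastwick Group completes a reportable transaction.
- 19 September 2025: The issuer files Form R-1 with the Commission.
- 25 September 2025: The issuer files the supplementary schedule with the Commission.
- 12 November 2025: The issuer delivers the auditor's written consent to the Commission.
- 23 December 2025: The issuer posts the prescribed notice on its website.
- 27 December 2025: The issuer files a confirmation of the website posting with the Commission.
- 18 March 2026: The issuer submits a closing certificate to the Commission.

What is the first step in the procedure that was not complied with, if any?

Step 6

Step 1: 78 days after 13 September 2025 (when the transaction closes) is 30 November 2025; completed 19 September 2025, before the deadline.
Step 2: 7 days after 19 September 2025 (when Form R-1 is filed) is 26 September 2025; completed 25 September 2025, before the deadline.
Step 3: the earliest permitted date is 35 days after 5 October 2025 (end of the 10-day objection period, which began when the supplementary schedule is filed on 25 September 2025), i.e. 9 November 2025; done 12 November 2025, after the minimum wait.
Step 4: the window is 21–42 days after 12 November 2025 (when the auditor's consent is delivered), so 3 December 2025 through 24 December 2025; 23 December 2025 falls inside that range.
Step 5: the window is 11–121 days after 13 September 2025 (when the transaction closes), so 24 September 2025 through 12 January 2026; done 27 December 2025 — within the window.
Step 6: 178 days after 19 September 2025 (when Form R-1 is filed) is 16 March 2026; 18 March 2026 misses that deadline by 2 days.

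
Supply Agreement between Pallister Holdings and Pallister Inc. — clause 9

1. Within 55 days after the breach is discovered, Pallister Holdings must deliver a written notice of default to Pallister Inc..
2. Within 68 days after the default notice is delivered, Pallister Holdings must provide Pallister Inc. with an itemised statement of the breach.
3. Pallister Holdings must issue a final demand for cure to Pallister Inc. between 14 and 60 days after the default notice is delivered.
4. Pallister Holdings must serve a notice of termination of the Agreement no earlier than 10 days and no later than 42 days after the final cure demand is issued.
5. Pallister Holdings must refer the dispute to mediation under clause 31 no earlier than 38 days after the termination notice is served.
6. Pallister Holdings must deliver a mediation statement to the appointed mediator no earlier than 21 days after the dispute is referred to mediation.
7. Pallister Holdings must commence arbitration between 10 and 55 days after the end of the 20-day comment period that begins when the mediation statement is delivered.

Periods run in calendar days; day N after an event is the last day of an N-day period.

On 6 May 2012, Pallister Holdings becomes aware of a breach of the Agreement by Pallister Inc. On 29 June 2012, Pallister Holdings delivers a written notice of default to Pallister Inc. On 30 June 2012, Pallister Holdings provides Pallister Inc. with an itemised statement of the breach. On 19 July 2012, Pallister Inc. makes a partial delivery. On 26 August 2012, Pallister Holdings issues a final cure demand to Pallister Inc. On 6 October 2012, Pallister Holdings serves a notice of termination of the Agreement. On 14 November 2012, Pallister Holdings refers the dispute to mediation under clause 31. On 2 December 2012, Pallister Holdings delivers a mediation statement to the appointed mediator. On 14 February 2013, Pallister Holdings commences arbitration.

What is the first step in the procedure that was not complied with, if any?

Step 6

Step 1 — counting 55 days from 6 May 2012 (when the breach is discovered) gives a deadline of 30 June 2012; completed 29 June 2012, before the deadline.
Step 2 — counting 68 days from 29 June 2012 (when the default notice is delivered) gives a deadline of 5 September 2012; completed 30 June 2012, before the deadline.
Step 3 — 14 and 60 days from 29 June 2012 (when the default notice is delivered) are 13 July 2012 and 28 August 2012 respectively; done 26 August 2012, which is between those dates.
Step 4 — 10 and 42 days from 26 August 2012 (when the final cure demand is issued) are 5 September 2012 and 7 October 2012 respectively; 6 October 2012 falls inside that range.
Step 5 — must wait 38 days from 6 October 2012 (when the termination notice is served), so not before 13 November 2012; 14 November 2012 is on or after that date.
Step 6 — must wait 21 days from 14 November 2012 (when the dispute is referred to mediation), so not before 5 December 2012; acted on 2 December 2012, 3 days prematurely.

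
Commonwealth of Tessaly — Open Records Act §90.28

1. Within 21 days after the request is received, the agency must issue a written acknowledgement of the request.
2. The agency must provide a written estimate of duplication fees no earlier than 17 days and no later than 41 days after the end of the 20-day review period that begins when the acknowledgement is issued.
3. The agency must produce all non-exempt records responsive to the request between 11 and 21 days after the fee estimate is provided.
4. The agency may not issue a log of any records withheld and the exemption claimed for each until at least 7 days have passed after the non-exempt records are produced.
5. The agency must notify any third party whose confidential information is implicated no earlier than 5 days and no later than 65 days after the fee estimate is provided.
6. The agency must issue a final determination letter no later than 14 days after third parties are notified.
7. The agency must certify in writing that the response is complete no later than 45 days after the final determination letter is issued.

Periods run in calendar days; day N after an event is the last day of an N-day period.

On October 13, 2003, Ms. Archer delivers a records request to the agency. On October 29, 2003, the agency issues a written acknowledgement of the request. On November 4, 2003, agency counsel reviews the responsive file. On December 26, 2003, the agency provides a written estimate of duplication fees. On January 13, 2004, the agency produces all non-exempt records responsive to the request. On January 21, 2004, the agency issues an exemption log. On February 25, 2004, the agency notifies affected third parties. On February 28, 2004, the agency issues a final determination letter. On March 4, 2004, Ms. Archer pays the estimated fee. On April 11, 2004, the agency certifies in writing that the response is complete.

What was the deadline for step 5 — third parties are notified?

Step 5 runs from December 26, 2003, when the fee estimate is provided. The window is 5–65 days after December 26, 2003; it closes on February 29, 2004.

February 29, 2004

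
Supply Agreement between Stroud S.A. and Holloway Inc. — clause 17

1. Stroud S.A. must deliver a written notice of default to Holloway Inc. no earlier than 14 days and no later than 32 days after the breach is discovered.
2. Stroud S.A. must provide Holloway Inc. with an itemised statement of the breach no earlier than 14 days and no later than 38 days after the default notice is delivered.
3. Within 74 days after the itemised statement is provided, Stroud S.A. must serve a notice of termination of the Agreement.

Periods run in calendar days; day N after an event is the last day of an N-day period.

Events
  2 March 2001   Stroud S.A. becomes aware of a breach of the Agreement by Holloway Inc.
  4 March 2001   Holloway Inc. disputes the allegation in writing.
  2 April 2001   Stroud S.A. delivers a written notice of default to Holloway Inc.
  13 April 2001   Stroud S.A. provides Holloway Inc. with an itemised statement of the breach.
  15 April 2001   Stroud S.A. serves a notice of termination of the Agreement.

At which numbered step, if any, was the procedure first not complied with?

Step 2

(1) the permitted window runs from 2 March 2001 + 14 = 16 March 2001 to 2 March 2001 + 32 = 3 April 2001; done 2 April 2001, which is between those dates.
(2) the permitted window runs from 2 April 2001 + 14 = 16 April 2001 to 2 April 2001 + 38 = 10 May 2001; 13 April 2001 is 3 days too early.
The analysis stops there.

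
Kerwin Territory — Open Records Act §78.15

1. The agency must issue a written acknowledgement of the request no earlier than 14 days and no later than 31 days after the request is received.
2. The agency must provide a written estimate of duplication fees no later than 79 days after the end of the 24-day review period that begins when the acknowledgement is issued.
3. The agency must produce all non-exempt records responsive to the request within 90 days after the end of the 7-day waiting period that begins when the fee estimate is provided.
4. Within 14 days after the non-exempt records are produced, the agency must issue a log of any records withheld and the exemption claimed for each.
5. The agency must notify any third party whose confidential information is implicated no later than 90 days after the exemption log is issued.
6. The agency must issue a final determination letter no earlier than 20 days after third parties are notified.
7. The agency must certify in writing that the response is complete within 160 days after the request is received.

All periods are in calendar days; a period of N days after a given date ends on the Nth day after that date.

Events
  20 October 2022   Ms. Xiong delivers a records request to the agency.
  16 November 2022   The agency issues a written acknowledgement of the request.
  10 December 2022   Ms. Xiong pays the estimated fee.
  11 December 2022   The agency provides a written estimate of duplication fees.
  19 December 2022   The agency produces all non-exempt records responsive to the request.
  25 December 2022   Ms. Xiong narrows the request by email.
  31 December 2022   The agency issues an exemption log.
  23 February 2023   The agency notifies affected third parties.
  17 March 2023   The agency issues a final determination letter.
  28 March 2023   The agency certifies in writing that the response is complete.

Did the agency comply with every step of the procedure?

Yes

Step 1: the window is 14–31 days after 20 October 2022 (when the request is received), so 3 November 2022 through 20 November 2022; done 16 November 2022, which is between those dates.
Step 2: 79 days after 10 December 2022 (end of the 24-day review period, which began when the acknowledgement is issued on 16 November 2022) is 27 February 2023; completed 11 December 2022, before the deadline.
Step 3: 90 days after 18 December 2022 (end of the 7-day waiting period, which began when the fee estimate is provided on 11 December 2022) is 18 March 2023; done 19 December 2022 — timely.
Step 4: 14 days after 19 December 2022 (when the non-exempt records are produced) is 2 January 2023; 31 December 2022 is within that limit.
Step 5: 90 days after 31 December 2022 (when the exemption log is issued) is 31 March 2023; done 23 February 2023 — timely.
Step 6: the earliest permitted date is 20 days after 23 February 2023 (when third parties are notified), i.e. 15 March 2023; done 17 March 2023 — permitted.
Step 7: 160 days after 20 October 2022 (when the request is received) is 29 March 2023; completed 28 March 2023, before the deadline.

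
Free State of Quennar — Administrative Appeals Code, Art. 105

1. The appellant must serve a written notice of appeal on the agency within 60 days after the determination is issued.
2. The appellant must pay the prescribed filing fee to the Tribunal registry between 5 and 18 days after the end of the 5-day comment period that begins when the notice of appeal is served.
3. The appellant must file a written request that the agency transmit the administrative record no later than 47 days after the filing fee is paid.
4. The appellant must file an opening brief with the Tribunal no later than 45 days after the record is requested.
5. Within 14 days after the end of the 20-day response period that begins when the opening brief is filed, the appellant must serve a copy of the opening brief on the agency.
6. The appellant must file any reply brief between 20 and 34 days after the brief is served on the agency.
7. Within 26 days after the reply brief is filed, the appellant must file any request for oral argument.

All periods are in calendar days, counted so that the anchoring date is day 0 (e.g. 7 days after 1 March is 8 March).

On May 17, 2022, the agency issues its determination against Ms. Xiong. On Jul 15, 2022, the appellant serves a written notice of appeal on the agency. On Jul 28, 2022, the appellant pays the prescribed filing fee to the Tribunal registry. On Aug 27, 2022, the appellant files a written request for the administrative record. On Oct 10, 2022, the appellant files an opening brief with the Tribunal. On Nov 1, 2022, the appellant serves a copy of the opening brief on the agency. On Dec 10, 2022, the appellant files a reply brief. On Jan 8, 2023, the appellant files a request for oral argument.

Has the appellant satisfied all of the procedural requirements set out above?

Step 1: 60 days after May 17, 2022 (when the determination is issued) is Jul 16, 2022; done Jul 15, 2022 — timely.
Step 2: the window is 5–18 days after Jul 20, 2022 (end of the 5-day comment period, which began when the notice of appeal is served on Jul 15, 2022), so Jul 25, 2022 through Aug 7, 2022; Jul 28, 2022 falls inside that range.
Step 3: 47 days after Jul 28, 2022 (when the filing fee is paid) is Sep 13, 2022; completed Aug 27, 2022, before the deadline.
Step 4: 45 days after Aug 27, 2022 (when the record is requested) is Oct 11, 2022; done Oct 10, 2022 — timely.
Step 5: 14 days after Oct 30, 2022 (end of the 20-day response period, which began when the opening brief is filed on Oct 10, 2022) is Nov 13, 2022; completed Nov 1, 2022, before the deadline.
Step 6: the window is 20–34 days after Nov 1, 2022 (when the brief is served on the agency), so Nov 21, 2022 through Dec 5, 2022; Dec 10, 2022 is 5 days past the end of the window.
No need to go further; step 6 was not satisfied.

No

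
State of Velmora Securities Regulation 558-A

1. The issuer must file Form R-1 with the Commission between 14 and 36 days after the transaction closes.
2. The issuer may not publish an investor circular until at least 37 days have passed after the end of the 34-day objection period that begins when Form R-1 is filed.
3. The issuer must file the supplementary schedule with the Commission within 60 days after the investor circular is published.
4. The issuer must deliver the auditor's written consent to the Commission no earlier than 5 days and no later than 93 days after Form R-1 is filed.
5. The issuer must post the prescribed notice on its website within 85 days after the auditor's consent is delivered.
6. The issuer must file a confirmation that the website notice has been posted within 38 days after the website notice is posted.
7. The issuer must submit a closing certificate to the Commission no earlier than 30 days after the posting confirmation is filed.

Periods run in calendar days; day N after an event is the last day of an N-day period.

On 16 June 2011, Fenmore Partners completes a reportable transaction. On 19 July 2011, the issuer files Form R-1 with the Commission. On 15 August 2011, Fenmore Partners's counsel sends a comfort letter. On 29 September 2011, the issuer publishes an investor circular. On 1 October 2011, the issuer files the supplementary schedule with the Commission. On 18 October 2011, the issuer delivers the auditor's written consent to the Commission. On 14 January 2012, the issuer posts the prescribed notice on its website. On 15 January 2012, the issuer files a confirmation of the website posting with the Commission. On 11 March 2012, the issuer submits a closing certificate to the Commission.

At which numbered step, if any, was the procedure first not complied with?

Step 5

Step 1: the window is 14–36 days after 16 June 2011 (when the transaction closes), so 30 June 2011 through 22 July 2011; done 19 July 2011, which is between those dates.
Step 2: the earliest permitted date is 37 days after 22 August 2011 (end of the 34-day objection period, which began when Form R-1 is filed on 19 July 2011), i.e. 28 September 2011; 29 September 2011 is on or after that date.
Step 3: 60 days after 29 September 2011 (when the investor circular is published) is 28 November 2011; completed 1 October 2011, before the deadline.
Step 4: the window is 5–93 days after 19 July 2011 (when Form R-1 is filed), so 24 July 2011 through 20 October 2011; done 18 October 2011 — within the window.
Step 5: 85 days after 18 October 2011 (when the auditor's consent is delivered) is 11 January 2012; done 14 January 2012 — 3 days late.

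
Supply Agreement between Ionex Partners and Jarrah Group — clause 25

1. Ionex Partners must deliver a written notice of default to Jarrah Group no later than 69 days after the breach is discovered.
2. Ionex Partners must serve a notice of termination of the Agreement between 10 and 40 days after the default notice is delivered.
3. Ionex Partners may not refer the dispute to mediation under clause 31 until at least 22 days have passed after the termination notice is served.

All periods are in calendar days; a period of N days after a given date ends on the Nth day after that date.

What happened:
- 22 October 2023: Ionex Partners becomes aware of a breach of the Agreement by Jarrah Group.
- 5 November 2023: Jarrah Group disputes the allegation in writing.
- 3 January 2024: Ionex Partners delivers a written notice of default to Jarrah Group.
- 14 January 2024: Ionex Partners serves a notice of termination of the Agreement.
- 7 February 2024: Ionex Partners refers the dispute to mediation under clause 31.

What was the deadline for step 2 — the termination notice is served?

Step 2 runs from 3 January 2024, when the default notice is delivered. The window is 10–40 days after 3 January 2024; it closes on 12 February 2024.

12 February 2024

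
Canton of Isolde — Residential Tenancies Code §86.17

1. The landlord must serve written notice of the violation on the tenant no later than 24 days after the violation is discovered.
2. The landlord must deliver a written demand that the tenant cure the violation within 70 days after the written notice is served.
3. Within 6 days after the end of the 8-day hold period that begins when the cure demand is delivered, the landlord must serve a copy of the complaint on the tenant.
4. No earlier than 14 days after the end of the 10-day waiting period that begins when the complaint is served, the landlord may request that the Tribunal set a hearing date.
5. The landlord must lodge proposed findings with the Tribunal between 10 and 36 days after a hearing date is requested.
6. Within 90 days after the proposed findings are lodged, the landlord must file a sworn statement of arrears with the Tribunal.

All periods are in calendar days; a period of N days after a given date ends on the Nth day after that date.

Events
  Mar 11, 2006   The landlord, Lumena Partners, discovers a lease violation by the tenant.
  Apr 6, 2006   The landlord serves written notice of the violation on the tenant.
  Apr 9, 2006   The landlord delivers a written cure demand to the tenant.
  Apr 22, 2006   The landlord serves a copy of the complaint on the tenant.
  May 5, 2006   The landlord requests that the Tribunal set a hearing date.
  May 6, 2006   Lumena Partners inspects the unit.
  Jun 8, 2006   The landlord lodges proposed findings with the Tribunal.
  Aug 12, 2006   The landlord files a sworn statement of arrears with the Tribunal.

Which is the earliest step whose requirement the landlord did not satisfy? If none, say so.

Step 1

Step 1: 24 days after Mar 11, 2006 (when the violation is discovered) is Apr 4, 2006; not done until Apr 6, 2006, 2 days after the deadline.
The procedure was therefore not followed at step 1.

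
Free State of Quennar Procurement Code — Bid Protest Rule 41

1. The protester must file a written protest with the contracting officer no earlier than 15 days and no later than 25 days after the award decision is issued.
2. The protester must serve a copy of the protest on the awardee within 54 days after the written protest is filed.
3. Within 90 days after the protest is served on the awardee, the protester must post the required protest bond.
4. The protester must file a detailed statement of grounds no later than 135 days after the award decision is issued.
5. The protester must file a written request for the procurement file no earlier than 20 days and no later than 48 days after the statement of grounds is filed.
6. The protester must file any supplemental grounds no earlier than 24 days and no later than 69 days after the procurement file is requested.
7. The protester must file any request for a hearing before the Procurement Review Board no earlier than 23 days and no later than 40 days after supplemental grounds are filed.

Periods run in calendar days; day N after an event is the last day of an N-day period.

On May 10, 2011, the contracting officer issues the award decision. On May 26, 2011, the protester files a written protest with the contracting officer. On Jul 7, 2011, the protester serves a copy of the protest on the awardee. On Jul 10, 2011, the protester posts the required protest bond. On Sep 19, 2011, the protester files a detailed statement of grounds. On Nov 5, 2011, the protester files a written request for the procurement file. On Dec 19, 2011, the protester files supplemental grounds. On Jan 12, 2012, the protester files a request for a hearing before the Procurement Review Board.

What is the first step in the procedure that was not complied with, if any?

Step 1 — 15 and 25 days from May 10, 2011 (when the award decision is issued) are May 25, 2011 and Jun 4, 2011 respectively; May 26, 2011 falls inside that range.
Step 2 — counting 54 days from May 26, 2011 (when the written protest is filed) gives a deadline of Jul 19, 2011; completed Jul 7, 2011, before the deadline.
Step 3 — counting 90 days from Jul 7, 2011 (when the protest is served on the awardee) gives a deadline of Oct 5, 2011; done Jul 10, 2011 — timely.
Step 4 — counting 135 days from May 10, 2011 (when the award decision is issued) gives a deadline of Sep 22, 2011; completed Sep 19, 2011, before the deadline.
Step 5 — 20 and 48 days from Sep 19, 2011 (when the statement of grounds is filed) are Oct 9, 2011 and Nov 6, 2011 respectively; done Nov 5, 2011 — within the window.
Step 6 — 24 and 69 days from Nov 5, 2011 (when the procurement file is requested) are Nov 29, 2011 and Jan 13, 2012 respectively; done Dec 19, 2011 — within the window.
Step 7 — 23 and 40 days from Dec 19, 2011 (when supplemental grounds are filed) are Jan 11, 2012 and Jan 28, 2012 respectively; done Jan 12, 2012, which is between those dates.

None — every step was satisfied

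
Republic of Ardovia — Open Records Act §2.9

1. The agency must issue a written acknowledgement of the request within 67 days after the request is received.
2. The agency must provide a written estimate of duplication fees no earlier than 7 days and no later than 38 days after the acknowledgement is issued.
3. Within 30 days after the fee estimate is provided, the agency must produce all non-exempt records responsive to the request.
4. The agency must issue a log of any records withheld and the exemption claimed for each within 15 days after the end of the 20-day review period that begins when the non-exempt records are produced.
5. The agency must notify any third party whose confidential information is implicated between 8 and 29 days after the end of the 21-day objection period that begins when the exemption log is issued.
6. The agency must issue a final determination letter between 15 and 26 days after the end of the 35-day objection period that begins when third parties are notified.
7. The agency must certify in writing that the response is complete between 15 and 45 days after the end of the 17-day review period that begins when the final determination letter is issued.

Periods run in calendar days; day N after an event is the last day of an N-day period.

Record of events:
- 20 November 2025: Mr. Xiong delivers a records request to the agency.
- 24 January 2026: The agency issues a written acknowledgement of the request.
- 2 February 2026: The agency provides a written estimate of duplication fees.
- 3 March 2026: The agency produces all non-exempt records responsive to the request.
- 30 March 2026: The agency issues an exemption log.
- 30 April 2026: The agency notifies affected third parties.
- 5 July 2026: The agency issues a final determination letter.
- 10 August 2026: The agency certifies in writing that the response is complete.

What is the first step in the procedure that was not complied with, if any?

Step 6

Step 1: 67 days after 20 November 2025 (when the request is received) is 26 January 2026; 24 January 2026 is within that limit.
Step 2: the window is 7–38 days after 24 January 2026 (when the acknowledgement is issued), so 31 January 2026 through 3 March 2026; done 2 February 2026, which is between those dates.
Step 3: 30 days after 2 February 2026 (when the fee estimate is provided) is 4 March 2026; 3 March 2026 is within that limit.
Step 4: 15 days after 23 March 2026 (end of the 20-day review period, which began when the non-exempt records are produced on 3 March 2026) is 7 April 2026; 30 March 2026 is within that limit.
Step 5: the window is 8–29 days after 20 April 2026 (end of the 21-day objection period, which began when the exemption log is issued on 30 March 2026), so 28 April 2026 through 19 May 2026; 30 April 2026 falls inside that range.
Step 6: the window is 15–26 days after 4 June 2026 (end of the 35-day objection period, which began when third parties are notified on 30 April 2026), so 19 June 2026 through 30 June 2026; done 5 July 2026 — 5 days after the window closed.
No need to go further; step 6 was not satisfied.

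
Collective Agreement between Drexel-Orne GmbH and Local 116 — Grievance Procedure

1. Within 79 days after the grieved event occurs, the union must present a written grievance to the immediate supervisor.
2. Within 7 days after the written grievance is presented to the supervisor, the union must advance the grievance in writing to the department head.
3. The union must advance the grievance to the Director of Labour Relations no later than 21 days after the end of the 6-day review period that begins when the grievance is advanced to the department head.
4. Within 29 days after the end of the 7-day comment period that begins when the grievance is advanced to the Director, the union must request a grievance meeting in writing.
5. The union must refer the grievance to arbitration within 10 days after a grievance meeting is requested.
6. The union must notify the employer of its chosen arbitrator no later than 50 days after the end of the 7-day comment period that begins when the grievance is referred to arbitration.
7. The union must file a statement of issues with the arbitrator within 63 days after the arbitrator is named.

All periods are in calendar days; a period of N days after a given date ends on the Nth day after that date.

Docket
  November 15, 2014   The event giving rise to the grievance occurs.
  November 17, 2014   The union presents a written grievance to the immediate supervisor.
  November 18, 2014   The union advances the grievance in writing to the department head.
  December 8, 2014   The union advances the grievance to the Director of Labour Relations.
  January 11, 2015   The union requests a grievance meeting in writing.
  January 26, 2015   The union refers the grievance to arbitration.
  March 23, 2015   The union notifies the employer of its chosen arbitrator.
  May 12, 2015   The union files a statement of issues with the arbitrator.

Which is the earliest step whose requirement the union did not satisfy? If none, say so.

(1) due by November 15, 2014 + 79 days = February 2, 2015; done November 17, 2014 — timely.
(2) due by November 17, 2014 + 7 days = November 24, 2014; November 18, 2014 is within that limit.
(3) due by November 24, 2014 + 21 days = December 15, 2014; done December 8, 2014 — timely.
(4) due by December 15, 2014 + 29 days = January 13, 2015; completed January 11, 2015, before the deadline.
(5) due by January 11, 2015 + 10 days = January 21, 2015; done January 26, 2015 — 5 days late.

Step 5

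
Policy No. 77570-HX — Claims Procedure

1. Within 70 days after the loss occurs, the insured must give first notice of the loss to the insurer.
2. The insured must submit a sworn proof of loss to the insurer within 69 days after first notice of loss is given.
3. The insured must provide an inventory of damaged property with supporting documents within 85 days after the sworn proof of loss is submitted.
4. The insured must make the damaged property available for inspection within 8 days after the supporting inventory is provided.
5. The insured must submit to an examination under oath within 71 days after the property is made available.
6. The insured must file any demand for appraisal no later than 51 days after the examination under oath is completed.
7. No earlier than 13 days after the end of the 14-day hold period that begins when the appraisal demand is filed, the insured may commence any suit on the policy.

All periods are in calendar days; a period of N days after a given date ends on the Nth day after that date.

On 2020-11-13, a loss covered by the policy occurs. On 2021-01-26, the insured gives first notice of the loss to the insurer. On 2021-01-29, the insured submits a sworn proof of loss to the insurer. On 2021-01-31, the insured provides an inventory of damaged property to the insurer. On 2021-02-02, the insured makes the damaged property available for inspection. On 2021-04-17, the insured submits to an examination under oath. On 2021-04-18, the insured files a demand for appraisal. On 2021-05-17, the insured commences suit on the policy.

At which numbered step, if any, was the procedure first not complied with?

Step 1

Step 1 — counting 70 days from 2020-11-13 (when the loss occurs) gives a deadline of 2021-01-22; 2021-01-26 misses that deadline by 4 days.
The analysis stops there.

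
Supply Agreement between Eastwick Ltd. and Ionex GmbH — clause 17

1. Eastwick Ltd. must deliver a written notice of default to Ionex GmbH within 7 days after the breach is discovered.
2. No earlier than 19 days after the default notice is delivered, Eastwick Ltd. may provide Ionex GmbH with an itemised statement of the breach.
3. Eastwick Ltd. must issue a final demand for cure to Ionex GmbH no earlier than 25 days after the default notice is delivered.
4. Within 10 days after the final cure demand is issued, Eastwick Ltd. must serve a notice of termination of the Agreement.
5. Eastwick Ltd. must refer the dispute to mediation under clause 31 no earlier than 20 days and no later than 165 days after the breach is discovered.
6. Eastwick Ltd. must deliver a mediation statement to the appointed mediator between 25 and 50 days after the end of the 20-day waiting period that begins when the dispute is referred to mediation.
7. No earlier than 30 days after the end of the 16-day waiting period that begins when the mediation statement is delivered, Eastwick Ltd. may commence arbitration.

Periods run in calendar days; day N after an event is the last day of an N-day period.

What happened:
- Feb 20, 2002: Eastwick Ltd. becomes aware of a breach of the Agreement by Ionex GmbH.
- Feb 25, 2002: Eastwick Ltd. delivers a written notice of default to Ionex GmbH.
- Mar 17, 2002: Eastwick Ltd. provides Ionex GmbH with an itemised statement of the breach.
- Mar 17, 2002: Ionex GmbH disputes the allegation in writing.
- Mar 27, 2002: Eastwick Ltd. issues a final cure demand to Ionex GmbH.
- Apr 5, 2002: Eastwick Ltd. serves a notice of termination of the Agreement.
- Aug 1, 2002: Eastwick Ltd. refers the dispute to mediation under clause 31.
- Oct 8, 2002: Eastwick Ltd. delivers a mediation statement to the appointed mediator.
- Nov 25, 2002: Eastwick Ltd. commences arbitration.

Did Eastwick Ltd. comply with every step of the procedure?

Yes

Step 1: 7 days after Feb 20, 2002 (when the breach is discovered) is Feb 27, 2002; completed Feb 25, 2002, before the deadline.
Step 2: the earliest permitted date is 19 days after Feb 25, 2002 (when the default notice is delivered), i.e. Mar 16, 2002; done Mar 17, 2002 — permitted.
Step 3: the earliest permitted date is 25 days after Feb 25, 2002 (when the default notice is delivered), i.e. Mar 22, 2002; done Mar 27, 2002 — permitted.
Step 4: 10 days after Mar 27, 2002 (when the final cure demand is issued) is Apr 6, 2002; done Apr 5, 2002 — timely.
Step 5: the window is 20–165 days after Feb 20, 2002 (when the breach is discovered), so Mar 12, 2002 through Aug 4, 2002; done Aug 1, 2002, which is between those dates.
Step 6: the window is 25–50 days after Aug 21, 2002 (end of the 20-day waiting period, which began when the dispute is referred to mediation on Aug 1, 2002), so Sep 15, 2002 through Oct 10, 2002; Oct 8, 2002 falls inside that range.
Step 7: the earliest permitted date is 30 days after Oct 24, 2002 (end of the 16-day waiting period, which began when the mediation statement is delivered on Oct 8, 2002), i.e. Nov 23, 2002; done Nov 25, 2002, after the minimum wait.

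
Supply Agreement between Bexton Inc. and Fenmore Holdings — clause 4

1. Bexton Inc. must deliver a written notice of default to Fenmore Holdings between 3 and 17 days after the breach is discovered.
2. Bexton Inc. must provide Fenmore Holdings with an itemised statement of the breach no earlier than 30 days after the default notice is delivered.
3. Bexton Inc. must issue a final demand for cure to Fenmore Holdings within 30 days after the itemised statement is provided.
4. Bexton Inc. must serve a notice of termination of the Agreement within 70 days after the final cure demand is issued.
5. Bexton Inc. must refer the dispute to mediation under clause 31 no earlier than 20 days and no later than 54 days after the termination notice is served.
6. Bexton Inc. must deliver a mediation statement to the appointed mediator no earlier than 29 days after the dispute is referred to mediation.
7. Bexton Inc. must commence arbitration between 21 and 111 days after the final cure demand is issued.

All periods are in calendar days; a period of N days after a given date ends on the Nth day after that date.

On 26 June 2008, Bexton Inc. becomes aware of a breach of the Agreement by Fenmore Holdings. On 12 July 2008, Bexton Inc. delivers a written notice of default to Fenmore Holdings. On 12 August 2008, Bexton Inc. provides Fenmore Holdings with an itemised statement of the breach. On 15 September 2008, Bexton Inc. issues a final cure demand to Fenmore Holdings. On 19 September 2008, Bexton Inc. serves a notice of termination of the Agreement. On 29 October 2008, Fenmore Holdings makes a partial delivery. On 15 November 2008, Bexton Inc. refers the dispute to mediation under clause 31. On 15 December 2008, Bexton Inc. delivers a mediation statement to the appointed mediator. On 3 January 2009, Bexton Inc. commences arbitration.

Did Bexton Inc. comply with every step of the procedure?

No

(1) the permitted window runs from 26 June 2008 + 3 = 29 June 2008 to 26 June 2008 + 17 = 13 July 2008; 12 July 2008 falls inside that range.
(2) permitted from 12 July 2008 + 30 days = 11 August 2008 onward; done 12 August 2008 — permitted.
(3) due by 12 August 2008 + 30 days = 11 September 2008; done 15 September 2008 — 4 days late.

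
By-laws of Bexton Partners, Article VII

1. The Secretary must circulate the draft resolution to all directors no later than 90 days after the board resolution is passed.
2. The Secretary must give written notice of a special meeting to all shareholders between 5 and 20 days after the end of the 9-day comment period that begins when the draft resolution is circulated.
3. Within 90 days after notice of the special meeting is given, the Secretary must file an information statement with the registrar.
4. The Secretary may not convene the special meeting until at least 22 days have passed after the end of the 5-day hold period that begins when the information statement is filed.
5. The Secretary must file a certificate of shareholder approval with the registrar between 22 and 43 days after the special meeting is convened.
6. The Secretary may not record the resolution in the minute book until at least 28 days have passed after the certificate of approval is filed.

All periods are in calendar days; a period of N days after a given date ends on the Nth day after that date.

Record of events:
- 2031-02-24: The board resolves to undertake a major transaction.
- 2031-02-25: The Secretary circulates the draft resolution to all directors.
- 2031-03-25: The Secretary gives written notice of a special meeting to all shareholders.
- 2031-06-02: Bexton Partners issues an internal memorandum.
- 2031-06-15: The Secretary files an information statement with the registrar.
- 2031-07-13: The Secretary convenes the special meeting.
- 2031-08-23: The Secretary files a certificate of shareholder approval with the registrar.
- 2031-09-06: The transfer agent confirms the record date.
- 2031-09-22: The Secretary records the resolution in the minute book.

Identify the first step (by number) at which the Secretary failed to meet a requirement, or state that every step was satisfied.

Step 1 — counting 90 days from 2031-02-24 (when the board resolution is passed) gives a deadline of 2031-05-25; done 2031-02-25 — timely.
Step 2 — 5 and 20 days from 2031-03-06 (end of the 9-day comment period, which began when the draft resolution is circulated on 2031-02-25) are 2031-03-11 and 2031-03-26 respectively; done 2031-03-25, which is between those dates.
Step 3 — counting 90 days from 2031-03-25 (when notice of the special meeting is given) gives a deadline of 2031-06-23; done 2031-06-15 — timely.
Step 4 — must wait 22 days from 2031-06-20 (end of the 5-day hold period, which began when the information statement is filed on 2031-06-15), so not before 2031-07-12; done 2031-07-13 — permitted.
Step 5 — 22 and 43 days from 2031-07-13 (when the special meeting is convened) are 2031-08-04 and 2031-08-25 respectively; 2031-08-23 falls inside that range.
Step 6 — must wait 28 days from 2031-08-23 (when the certificate of approval is filed), so not before 2031-09-20; done 2031-09-22, after the minimum wait.

None — every step was satisfied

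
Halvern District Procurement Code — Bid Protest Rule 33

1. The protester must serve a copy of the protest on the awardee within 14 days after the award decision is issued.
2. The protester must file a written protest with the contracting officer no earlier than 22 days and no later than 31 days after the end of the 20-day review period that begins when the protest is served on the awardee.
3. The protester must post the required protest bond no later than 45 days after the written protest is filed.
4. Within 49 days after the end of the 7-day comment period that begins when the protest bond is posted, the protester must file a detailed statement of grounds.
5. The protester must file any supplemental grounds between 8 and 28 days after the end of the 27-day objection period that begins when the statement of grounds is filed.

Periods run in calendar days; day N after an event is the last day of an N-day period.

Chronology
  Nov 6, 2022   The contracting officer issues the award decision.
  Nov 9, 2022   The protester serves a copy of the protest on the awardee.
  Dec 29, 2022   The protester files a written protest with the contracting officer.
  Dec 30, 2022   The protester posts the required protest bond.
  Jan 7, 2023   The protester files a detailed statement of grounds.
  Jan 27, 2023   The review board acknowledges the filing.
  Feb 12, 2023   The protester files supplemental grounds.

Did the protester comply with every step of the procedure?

Step 1: 14 days after Nov 6, 2022 (when the award decision is issued) is Nov 20, 2022; completed Nov 9, 2022, before the deadline.
Step 2: the window is 22–31 days after Nov 29, 2022 (end of the 20-day review period, which began when the protest is served on the awardee on Nov 9, 2022), so Dec 21, 2022 through Dec 30, 2022; Dec 29, 2022 falls inside that range.
Step 3: 45 days after Dec 29, 2022 (when the written protest is filed) is Feb 12, 2023; Dec 30, 2022 is within that limit.
Step 4: 49 days after Jan 6, 2023 (end of the 7-day comment period, which began when the protest bond is posted on Dec 30, 2022) is Feb 24, 2023; completed Jan 7, 2023, before the deadline.
Step 5: the window is 8–28 days after Feb 3, 2023 (end of the 27-day objection period, which began when the statement of grounds is filed on Jan 7, 2023), so Feb 11, 2023 through Mar 3, 2023; done Feb 12, 2023 — within the window.

Yes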